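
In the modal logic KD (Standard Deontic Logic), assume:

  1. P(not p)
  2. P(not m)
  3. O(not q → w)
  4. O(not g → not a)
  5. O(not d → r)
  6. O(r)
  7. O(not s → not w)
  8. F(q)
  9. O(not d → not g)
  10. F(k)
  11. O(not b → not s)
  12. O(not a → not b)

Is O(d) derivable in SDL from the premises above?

Yes

Premise 8 is F(q), i.e. O(not q).
From O(not q) and premise 3, O(not q → w), we obtain O(w).
Premise 7 is O(not s → not w); contrapositively O(w → s). Since O(w) holds, K gives O(s).
Premise 11 is O(not b → not s); contrapositively O(s → b). Since O(s) holds, K gives O(b).
The contrapositive of premise 12 (O(not a → not b)) is O(b → a), and O(b) is already established, so O(a).
Premise 4, O(not g → not a), contraposes to O(a → g); with O(a) we get O(g).
The contrapositive of premise 9 (O(not d → not g)) is O(g → d), and O(g) is already established, so O(d).
Premises 1, 2, 5, 6, 10 do not contribute to this derivation.
So O(d) follows.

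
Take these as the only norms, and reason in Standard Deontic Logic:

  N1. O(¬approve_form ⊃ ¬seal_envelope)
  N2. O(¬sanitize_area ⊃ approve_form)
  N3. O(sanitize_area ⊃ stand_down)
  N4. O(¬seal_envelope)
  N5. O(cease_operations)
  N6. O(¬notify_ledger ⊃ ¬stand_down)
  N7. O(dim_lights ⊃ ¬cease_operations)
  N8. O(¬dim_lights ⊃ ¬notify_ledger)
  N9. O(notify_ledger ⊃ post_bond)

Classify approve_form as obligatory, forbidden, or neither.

Obligatory

Premise 5 states O(cease_operations) outright.
Premise 7 is O(dim_lights ⊃ ¬cease_operations); contrapositively O(cease_operations ⊃ ¬dim_lights). Since O(cease_operations) holds, K gives O(¬dim_lights).
From O(¬dim_lights) and premise 8, O(¬dim_lights ⊃ ¬notify_ledger), we obtain O(¬notify_ledger).
Premise 6 is O(¬notify_ledger ⊃ ¬stand_down); since O(¬notify_ledger), deontic closure gives O(¬stand_down).
The contrapositive of premise 3 (O(sanitize_area ⊃ stand_down)) is O(¬stand_down ⊃ ¬sanitize_area), and O(¬stand_down) is already established, so O(¬sanitize_area).
From O(¬sanitize_area) and premise 2, O(¬sanitize_area ⊃ approve_form), we obtain O(approve_form).
Premises 1, 4, 9 do not contribute to this derivation.
Hence approve_form is obligatory.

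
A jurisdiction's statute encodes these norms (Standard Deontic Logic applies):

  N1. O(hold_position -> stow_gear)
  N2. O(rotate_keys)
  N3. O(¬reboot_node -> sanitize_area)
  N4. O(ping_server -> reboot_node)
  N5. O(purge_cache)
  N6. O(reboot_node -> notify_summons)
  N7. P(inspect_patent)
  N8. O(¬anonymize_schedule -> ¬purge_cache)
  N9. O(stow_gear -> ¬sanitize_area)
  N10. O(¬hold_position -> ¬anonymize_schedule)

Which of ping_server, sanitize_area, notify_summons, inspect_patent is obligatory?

notify_summons

From premise 5 we have O(purge_cache).
The contrapositive of premise 8 (O(¬anonymize_schedule -> ¬purge_cache)) is O(purge_cache -> anonymize_schedule), and O(purge_cache) is already established, so O(anonymize_schedule).
The contrapositive of premise 10 (O(¬hold_position -> ¬anonymize_schedule)) is O(anonymize_schedule -> hold_position), and O(anonymize_schedule) is already established, so O(hold_position).
Applying K to premise 1 (O(hold_position -> stow_gear)) and O(hold_position) yields O(stow_gear).
From O(stow_gear) and premise 9, O(stow_gear -> ¬sanitize_area), we obtain O(¬sanitize_area).
Premise 3 is O(¬reboot_node -> sanitize_area); contrapositively O(¬sanitize_area -> reboot_node). Since O(¬sanitize_area) holds, K gives O(reboot_node).
Premise 6 is O(reboot_node -> notify_summons); since O(reboot_node), deontic closure gives O(notify_summons).
So O(notify_summons) holds — notify_summons is obligatory. None of the other listed options is made obligatory by any chain of premises.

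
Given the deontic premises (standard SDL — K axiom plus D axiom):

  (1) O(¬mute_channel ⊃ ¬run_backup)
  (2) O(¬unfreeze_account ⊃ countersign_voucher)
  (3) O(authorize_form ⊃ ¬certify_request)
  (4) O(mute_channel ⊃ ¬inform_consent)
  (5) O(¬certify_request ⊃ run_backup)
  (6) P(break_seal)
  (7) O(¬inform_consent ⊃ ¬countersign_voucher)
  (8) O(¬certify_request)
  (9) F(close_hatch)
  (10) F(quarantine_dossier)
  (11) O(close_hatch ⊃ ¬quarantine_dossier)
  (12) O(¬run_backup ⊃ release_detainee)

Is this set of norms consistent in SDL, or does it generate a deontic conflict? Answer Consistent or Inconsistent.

Consistent

Premise 11 is O(close_hatch ⊃ ¬quarantine_dossier); even if O(¬quarantine_dossier) held, inferring O(close_hatch) would be affirming the consequent — invalid.
So O(close_hatch) is not derivable, and the apparent clash with O(¬close_hatch) does not arise.
A world satisfying every obligation exists (e.g. authorize_form=false, break_seal=false, certify_request=false, close_hatch=false, countersign_voucher=false, inform_consent=false, mute_channel=true, quarantine_dossier=false, release_detainee=false, run_backup=true, unfreeze_account=true); no atom is both obligatory and forbidden, so the set is consistent.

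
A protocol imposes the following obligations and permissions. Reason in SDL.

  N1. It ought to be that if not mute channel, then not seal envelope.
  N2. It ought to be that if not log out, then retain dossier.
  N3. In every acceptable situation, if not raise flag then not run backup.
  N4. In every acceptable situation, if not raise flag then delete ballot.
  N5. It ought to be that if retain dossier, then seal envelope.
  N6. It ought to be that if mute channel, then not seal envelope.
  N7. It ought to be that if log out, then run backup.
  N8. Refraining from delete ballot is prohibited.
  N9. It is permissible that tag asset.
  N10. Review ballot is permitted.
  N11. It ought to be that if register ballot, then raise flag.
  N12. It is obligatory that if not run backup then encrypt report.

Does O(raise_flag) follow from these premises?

Yes

Premises 6 and 1 are O(mute_channel → ¬seal_envelope) and O(¬mute_channel → ¬seal_envelope); every ideal world satisfies mute_channel or ¬mute_channel, so in either case ¬seal_envelope holds — hence O(¬seal_envelope).
Premise 5, O(retain_dossier → seal_envelope), contraposes to O(¬seal_envelope → ¬retain_dossier); with O(¬seal_envelope) we get O(¬retain_dossier).
Premise 2 is O(¬log_out → retain_dossier); contrapositively O(¬retain_dossier → log_out). Since O(¬retain_dossier) holds, K gives O(log_out).
Premise 7 is O(log_out → run_backup); since O(log_out), deontic closure gives O(run_backup).
Premise 3, O(¬raise_flag → ¬run_backup), contraposes to O(run_backup → raise_flag); with O(run_backup) we get O(raise_flag).
Premises 4, 8, 9, 10, 11, 12 do not contribute to this derivation.
So O(raise_flag) follows.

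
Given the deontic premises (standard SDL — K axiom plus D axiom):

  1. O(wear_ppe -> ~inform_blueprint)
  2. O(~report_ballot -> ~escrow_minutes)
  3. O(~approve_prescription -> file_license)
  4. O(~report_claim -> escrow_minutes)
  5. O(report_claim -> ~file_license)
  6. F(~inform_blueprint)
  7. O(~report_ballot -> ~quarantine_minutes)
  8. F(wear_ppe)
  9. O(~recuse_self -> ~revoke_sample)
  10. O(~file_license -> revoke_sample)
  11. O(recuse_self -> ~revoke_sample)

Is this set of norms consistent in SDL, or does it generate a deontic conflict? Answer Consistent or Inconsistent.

Consistent

Premise 1 is O(wear_ppe -> ~inform_blueprint), but O(wear_ppe) is not derivable from the premises, so it does not yield O(~inform_blueprint).
So O(~inform_blueprint) is not derivable, and the apparent clash with O(inform_blueprint) does not arise.
A world satisfying every obligation exists (e.g. approve_prescription=false, escrow_minutes=true, file_license=true, inform_blueprint=true, quarantine_minutes=false, recuse_self=false, report_ballot=true, report_claim=false, revoke_sample=false, wear_ppe=false); no atom is both obligatory and forbidden, so the set is consistent.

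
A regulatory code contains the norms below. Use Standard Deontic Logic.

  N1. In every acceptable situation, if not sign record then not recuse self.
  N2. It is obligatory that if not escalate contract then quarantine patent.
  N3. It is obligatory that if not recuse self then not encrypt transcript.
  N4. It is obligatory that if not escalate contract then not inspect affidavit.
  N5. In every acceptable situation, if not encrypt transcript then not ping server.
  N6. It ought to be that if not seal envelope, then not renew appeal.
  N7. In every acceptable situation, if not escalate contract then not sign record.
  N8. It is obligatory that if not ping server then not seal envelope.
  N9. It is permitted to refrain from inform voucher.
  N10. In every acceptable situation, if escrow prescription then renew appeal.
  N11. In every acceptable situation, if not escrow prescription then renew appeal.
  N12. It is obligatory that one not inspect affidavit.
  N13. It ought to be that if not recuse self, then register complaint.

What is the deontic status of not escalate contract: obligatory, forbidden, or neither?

Premises 10 and 11 cover both cases: O(escrow_prescription → renew_appeal) and O(¬escrow_prescription → renew_appeal). Since escrow_prescription ∨ ¬escrow_prescription is a tautology, O(renew_appeal) follows.
The contrapositive of premise 6 (O(¬seal_envelope → ¬renew_appeal)) is O(renew_appeal → seal_envelope), and O(renew_appeal) is already established, so O(seal_envelope).
The contrapositive of premise 8 (O(¬ping_server → ¬seal_envelope)) is O(seal_envelope → ping_server), and O(seal_envelope) is already established, so O(ping_server).
The contrapositive of premise 5 (O(¬encrypt_transcript → ¬ping_server)) is O(ping_server → encrypt_transcript), and O(ping_server) is already established, so O(encrypt_transcript).
Premise 3, O(¬recuse_self → ¬encrypt_transcript), contraposes to O(encrypt_transcript → recuse_self); with O(encrypt_transcript) we get O(recuse_self).
The contrapositive of premise 1 (O(¬sign_record → ¬recuse_self)) is O(recuse_self → sign_record), and O(recuse_self) is already established, so O(sign_record).
Premise 7, O(¬escalate_contract → ¬sign_record), contraposes to O(sign_record → escalate_contract); with O(sign_record) we get O(escalate_contract).
Premises 2, 4, 9, 12, 13 do not contribute to this derivation.
Thus O(escalate_contract), which is F(¬escalate_contract): ¬escalate_contract is forbidden.

Forbidden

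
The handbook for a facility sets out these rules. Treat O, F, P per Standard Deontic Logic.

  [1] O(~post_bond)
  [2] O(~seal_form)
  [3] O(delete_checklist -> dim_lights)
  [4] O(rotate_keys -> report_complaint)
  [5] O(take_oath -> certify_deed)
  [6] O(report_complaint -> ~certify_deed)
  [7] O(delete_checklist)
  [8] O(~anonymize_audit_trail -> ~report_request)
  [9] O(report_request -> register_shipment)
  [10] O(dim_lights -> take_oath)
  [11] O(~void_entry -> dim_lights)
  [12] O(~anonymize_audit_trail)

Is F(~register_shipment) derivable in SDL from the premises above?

No

Premise 9 is O(report_request -> register_shipment), but O(report_request) is not derivable from the premises, so it does not yield O(register_shipment).
No other premise forces O(register_shipment). An ideal world satisfying every premise can still have ~register_shipment true, so F(~register_shipment) is not derivable.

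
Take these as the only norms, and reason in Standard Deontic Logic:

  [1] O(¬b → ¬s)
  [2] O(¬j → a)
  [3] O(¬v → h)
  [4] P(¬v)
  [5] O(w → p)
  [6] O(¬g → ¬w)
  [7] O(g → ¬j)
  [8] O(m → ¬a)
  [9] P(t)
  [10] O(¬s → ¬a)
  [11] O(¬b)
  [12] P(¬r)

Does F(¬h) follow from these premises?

Premise 3 is O(¬v → h), but O(¬v) is not derivable from the premises (the permission P(¬v) asserts only ¬O(v), not O(¬v)), so it does not yield O(h).
No other premise forces O(h). An ideal world satisfying every premise can still have ¬h true, so F(¬h) is not derivable.

No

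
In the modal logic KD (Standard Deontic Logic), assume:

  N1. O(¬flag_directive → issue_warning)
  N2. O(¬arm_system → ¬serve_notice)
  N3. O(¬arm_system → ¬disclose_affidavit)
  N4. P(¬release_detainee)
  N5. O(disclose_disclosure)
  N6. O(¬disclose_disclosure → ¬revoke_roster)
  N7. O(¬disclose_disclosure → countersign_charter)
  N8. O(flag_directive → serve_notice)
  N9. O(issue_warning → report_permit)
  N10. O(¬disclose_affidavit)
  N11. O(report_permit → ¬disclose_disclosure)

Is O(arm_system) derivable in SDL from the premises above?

Premise 5 gives O(disclose_disclosure).
Premise 11, O(report_permit → ¬disclose_disclosure), contraposes to O(disclose_disclosure → ¬report_permit); with O(disclose_disclosure) we get O(¬report_permit).
Premise 9 is O(issue_warning → report_permit); contrapositively O(¬report_permit → ¬issue_warning). Since O(¬report_permit) holds, K gives O(¬issue_warning).
Premise 1 is O(¬flag_directive → issue_warning); contrapositively O(¬issue_warning → flag_directive). Since O(¬issue_warning) holds, K gives O(flag_directive).
From O(flag_directive) and premise 8, O(flag_directive → serve_notice), we obtain O(serve_notice).
The contrapositive of premise 2 (O(¬arm_system → ¬serve_notice)) is O(serve_notice → arm_system), and O(serve_notice) is already established, so O(arm_system).
Premises 3, 4, 6, 7, 10 do not contribute to this derivation.
So O(arm_system) follows.

Yes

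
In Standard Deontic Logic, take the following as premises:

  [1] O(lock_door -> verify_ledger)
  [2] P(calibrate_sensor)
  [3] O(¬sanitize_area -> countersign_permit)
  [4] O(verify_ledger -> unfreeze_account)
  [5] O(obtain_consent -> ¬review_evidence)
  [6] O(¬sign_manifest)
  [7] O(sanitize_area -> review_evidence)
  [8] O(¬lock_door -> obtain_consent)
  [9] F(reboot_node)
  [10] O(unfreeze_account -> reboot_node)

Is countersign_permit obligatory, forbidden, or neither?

Premise 9 is F(reboot_node), i.e. O(¬reboot_node).
Premise 10, O(unfreeze_account -> reboot_node), contraposes to O(¬reboot_node -> ¬unfreeze_account); with O(¬reboot_node) we get O(¬unfreeze_account).
Premise 4 is O(verify_ledger -> unfreeze_account); contrapositively O(¬unfreeze_account -> ¬verify_ledger). Since O(¬unfreeze_account) holds, K gives O(¬verify_ledger).
The contrapositive of premise 1 (O(lock_door -> verify_ledger)) is O(¬verify_ledger -> ¬lock_door), and O(¬verify_ledger) is already established, so O(¬lock_door).
Premise 8 is O(¬lock_door -> obtain_consent); since O(¬lock_door), deontic closure gives O(obtain_consent).
Premise 5 is O(obtain_consent -> ¬review_evidence); since O(obtain_consent), deontic closure gives O(¬review_evidence).
Premise 7, O(sanitize_area -> review_evidence), contraposes to O(¬review_evidence -> ¬sanitize_area); with O(¬review_evidence) we get O(¬sanitize_area).
Applying K to premise 3 (O(¬sanitize_area -> countersign_permit)) and O(¬sanitize_area) yields O(countersign_permit).
Premises 2, 6 do not contribute to this derivation.
Hence countersign_permit is obligatory.

Obligatory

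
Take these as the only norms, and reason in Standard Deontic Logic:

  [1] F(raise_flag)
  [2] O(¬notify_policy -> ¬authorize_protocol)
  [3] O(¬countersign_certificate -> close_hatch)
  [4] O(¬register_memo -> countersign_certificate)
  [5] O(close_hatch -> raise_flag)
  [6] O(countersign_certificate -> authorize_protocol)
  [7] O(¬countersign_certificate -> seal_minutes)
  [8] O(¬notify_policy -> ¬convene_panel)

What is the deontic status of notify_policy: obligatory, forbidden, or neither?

Obligatory

F(raise_flag) at premise 1 means O(¬raise_flag).
Premise 5 is O(close_hatch -> raise_flag); contrapositively O(¬raise_flag -> ¬close_hatch). Since O(¬raise_flag) holds, K gives O(¬close_hatch).
Premise 3 is O(¬countersign_certificate -> close_hatch); contrapositively O(¬close_hatch -> countersign_certificate). Since O(¬close_hatch) holds, K gives O(countersign_certificate).
Applying K to premise 6 (O(countersign_certificate -> authorize_protocol)) and O(countersign_certificate) yields O(authorize_protocol).
Premise 2, O(¬notify_policy -> ¬authorize_protocol), contraposes to O(authorize_protocol -> notify_policy); with O(authorize_protocol) we get O(notify_policy).
Premises 4, 7, 8 do not contribute to this derivation.
Hence notify_policy is obligatory.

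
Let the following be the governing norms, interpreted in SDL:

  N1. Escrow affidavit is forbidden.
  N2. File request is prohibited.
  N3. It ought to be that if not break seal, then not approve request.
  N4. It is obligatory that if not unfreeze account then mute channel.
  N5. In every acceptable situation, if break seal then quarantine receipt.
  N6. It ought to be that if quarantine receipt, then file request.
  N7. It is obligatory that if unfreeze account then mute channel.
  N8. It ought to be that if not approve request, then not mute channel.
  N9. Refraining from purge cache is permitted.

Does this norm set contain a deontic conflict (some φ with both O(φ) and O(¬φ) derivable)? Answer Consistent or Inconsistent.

Premises 4 and 7 are O(¬unfreeze_account → mute_channel) and O(unfreeze_account → mute_channel); every ideal world satisfies ¬unfreeze_account or unfreeze_account, so in either case mute_channel holds — hence O(mute_channel).
Premise 8 is O(¬approve_request → ¬mute_channel); contrapositively O(mute_channel → approve_request). Since O(mute_channel) holds, K gives O(approve_request).
Premise 3, O(¬break_seal → ¬approve_request), contraposes to O(approve_request → break_seal); with O(approve_request) we get O(break_seal).
From O(break_seal) and premise 5, O(break_seal → quarantine_receipt), we obtain O(quarantine_receipt).
Applying K to premise 6 (O(quarantine_receipt → file_request)) and O(quarantine_receipt) yields O(file_request).
However, F(file_request) at premise 2 amounts to O(¬file_request).
We now have both O(file_request) and O(¬file_request) — file_request is simultaneously obligatory and forbidden, violating the D-axiom.

Inconsistent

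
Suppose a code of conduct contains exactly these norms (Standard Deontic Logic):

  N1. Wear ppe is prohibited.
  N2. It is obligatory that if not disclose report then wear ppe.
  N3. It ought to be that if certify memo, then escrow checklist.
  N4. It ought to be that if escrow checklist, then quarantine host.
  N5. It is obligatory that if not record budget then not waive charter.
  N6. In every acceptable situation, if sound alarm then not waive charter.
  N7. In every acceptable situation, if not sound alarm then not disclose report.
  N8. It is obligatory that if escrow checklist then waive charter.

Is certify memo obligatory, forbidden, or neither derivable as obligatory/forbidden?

Forbidden

F(wear_ppe) at premise 1 means O(¬wear_ppe).
Premise 2 is O(¬disclose_report → wear_ppe); contrapositively O(¬wear_ppe → disclose_report). Since O(¬wear_ppe) holds, K gives O(disclose_report).
Premise 7 is O(¬sound_alarm → ¬disclose_report); contrapositively O(disclose_report → sound_alarm). Since O(disclose_report) holds, K gives O(sound_alarm).
Premise 6 is O(sound_alarm → ¬waive_charter); since O(sound_alarm), deontic closure gives O(¬waive_charter).
The contrapositive of premise 8 (O(escrow_checklist → waive_charter)) is O(¬waive_charter → ¬escrow_checklist), and O(¬waive_charter) is already established, so O(¬escrow_checklist).
Premise 3, O(certify_memo → escrow_checklist), contraposes to O(¬escrow_checklist → ¬certify_memo); with O(¬escrow_checklist) we get O(¬certify_memo).
Premises 4, 5 do not contribute to this derivation.
Thus O(¬certify_memo), which is F(certify_memo): certify_memo is forbidden.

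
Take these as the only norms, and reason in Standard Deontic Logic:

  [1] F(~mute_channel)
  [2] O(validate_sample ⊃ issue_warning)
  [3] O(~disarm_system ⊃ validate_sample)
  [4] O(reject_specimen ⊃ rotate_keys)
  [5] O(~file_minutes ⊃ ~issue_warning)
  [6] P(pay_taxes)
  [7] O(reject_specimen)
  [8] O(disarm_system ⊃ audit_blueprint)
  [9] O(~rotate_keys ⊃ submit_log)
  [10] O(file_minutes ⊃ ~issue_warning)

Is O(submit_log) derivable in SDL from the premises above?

Premise 9 is O(~rotate_keys ⊃ submit_log), but O(~rotate_keys) is not derivable from the premises, so it does not yield O(submit_log).
No other premise forces O(submit_log). An ideal world satisfying every premise can still have submit_log false, so O(submit_log) is not derivable.

No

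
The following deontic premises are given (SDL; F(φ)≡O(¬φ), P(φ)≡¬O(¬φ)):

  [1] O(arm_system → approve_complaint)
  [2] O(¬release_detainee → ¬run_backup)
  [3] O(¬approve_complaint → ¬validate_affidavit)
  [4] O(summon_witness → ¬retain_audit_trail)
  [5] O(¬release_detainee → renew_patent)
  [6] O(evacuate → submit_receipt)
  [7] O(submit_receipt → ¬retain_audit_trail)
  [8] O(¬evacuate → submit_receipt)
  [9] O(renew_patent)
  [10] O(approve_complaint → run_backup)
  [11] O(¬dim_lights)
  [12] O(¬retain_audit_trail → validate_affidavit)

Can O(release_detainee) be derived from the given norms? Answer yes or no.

Yes

By case analysis on evacuate: premise 6 gives O(evacuate → submit_receipt) and premise 8 gives O(¬evacuate → submit_receipt), so O(submit_receipt) either way.
Premise 7 is O(submit_receipt → ¬retain_audit_trail); since O(submit_receipt), deontic closure gives O(¬retain_audit_trail).
With premise 12, O(¬retain_audit_trail → validate_affidavit), the K-axiom yields O(validate_affidavit).
Premise 3 is O(¬approve_complaint → ¬validate_affidavit); contrapositively O(validate_affidavit → approve_complaint). Since O(validate_affidavit) holds, K gives O(approve_complaint).
Applying K to premise 10 (O(approve_complaint → run_backup)) and O(approve_complaint) yields O(run_backup).
Premise 2, O(¬release_detainee → ¬run_backup), contraposes to O(run_backup → release_detainee); with O(run_backup) we get O(release_detainee).
Premises 1, 4, 5, 9, 11 do not contribute to this derivation.
So O(release_detainee) follows.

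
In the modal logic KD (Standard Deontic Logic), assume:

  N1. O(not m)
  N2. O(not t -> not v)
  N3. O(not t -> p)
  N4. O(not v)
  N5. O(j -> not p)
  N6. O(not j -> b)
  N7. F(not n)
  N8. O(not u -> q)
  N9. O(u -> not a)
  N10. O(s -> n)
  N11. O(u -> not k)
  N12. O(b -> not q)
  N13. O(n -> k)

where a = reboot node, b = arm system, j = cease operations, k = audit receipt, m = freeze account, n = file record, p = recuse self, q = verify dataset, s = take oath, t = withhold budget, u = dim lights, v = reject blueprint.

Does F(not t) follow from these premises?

Yes

F(not n) at premise 7 means O(n).
Premise 13 is O(n -> k); since O(n), deontic closure gives O(k).
Premise 11 is O(u -> not k); contrapositively O(k -> not u). Since O(k) holds, K gives O(not u).
Premise 8 is O(not u -> q); since O(not u), deontic closure gives O(q).
Premise 12, O(b -> not q), contraposes to O(q -> not b); with O(q) we get O(not b).
The contrapositive of premise 6 (O(not j -> b)) is O(not b -> j), and O(not b) is already established, so O(j).
With premise 5, O(j -> not p), the K-axiom yields O(not p).
The contrapositive of premise 3 (O(not t -> p)) is O(not p -> t), and O(not p) is already established, so O(t).
Premises 1, 2, 4, 9, 10 do not contribute to this derivation.
So O(t) holds, i.e. F(not t). The claim follows.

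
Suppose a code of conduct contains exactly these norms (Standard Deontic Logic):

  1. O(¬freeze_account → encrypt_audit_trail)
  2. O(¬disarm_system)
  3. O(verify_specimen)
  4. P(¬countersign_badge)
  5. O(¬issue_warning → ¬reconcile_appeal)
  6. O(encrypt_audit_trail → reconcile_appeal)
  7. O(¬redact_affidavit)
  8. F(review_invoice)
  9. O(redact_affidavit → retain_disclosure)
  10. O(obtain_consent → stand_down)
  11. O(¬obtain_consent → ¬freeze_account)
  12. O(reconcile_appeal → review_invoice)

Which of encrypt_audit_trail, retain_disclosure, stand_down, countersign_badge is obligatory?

F(review_invoice) at premise 8 means O(¬review_invoice).
The contrapositive of premise 12 (O(reconcile_appeal → review_invoice)) is O(¬review_invoice → ¬reconcile_appeal), and O(¬review_invoice) is already established, so O(¬reconcile_appeal).
Premise 6 is O(encrypt_audit_trail → reconcile_appeal); contrapositively O(¬reconcile_appeal → ¬encrypt_audit_trail). Since O(¬reconcile_appeal) holds, K gives O(¬encrypt_audit_trail).
Premise 1, O(¬freeze_account → encrypt_audit_trail), contraposes to O(¬encrypt_audit_trail → freeze_account); with O(¬encrypt_audit_trail) we get O(freeze_account).
Premise 11, O(¬obtain_consent → ¬freeze_account), contraposes to O(freeze_account → obtain_consent); with O(freeze_account) we get O(obtain_consent).
With premise 10, O(obtain_consent → stand_down), the K-axiom yields O(stand_down).
So O(stand_down) holds — stand_down is obligatory. None of the other listed options is made obligatory by any chain of premises.

stand_down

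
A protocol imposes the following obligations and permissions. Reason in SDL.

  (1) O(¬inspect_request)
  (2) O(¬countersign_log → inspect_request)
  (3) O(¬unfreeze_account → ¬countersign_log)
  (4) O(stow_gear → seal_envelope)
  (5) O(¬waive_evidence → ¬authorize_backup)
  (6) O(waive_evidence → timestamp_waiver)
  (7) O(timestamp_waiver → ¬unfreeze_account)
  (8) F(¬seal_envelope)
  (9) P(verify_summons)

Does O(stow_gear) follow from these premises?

No

Premise 4 is O(stow_gear → seal_envelope); even if O(seal_envelope) held, inferring O(stow_gear) would be affirming the consequent — invalid.
No other premise forces O(stow_gear). An ideal world satisfying every premise can still have stow_gear false, so O(stow_gear) is not derivable.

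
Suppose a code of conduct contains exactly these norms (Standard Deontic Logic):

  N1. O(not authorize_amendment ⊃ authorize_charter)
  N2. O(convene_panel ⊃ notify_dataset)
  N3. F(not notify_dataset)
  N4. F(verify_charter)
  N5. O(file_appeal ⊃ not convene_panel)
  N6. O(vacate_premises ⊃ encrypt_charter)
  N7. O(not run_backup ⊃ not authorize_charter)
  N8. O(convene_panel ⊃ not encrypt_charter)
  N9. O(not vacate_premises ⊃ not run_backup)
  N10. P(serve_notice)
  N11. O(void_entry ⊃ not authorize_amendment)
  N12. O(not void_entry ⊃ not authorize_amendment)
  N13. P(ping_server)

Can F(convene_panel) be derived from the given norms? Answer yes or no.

Yes

Premises 12 and 11 cover both cases: O(not void_entry ⊃ not authorize_amendment) and O(void_entry ⊃ not authorize_amendment). Since not void_entry ∨ void_entry is a tautology, O(not authorize_amendment) follows.
Applying K to premise 1 (O(not authorize_amendment ⊃ authorize_charter)) and O(not authorize_amendment) yields O(authorize_charter).
Premise 7, O(not run_backup ⊃ not authorize_charter), contraposes to O(authorize_charter ⊃ run_backup); with O(authorize_charter) we get O(run_backup).
Premise 9 is O(not vacate_premises ⊃ not run_backup); contrapositively O(run_backup ⊃ vacate_premises). Since O(run_backup) holds, K gives O(vacate_premises).
From O(vacate_premises) and premise 6, O(vacate_premises ⊃ encrypt_charter), we obtain O(encrypt_charter).
Premise 8, O(convene_panel ⊃ not encrypt_charter), contraposes to O(encrypt_charter ⊃ not convene_panel); with O(encrypt_charter) we get O(not convene_panel).
Premises 2, 3, 4, 5, 10, 13 do not contribute to this derivation.
So O(not convene_panel) holds, i.e. F(convene_panel). The claim follows.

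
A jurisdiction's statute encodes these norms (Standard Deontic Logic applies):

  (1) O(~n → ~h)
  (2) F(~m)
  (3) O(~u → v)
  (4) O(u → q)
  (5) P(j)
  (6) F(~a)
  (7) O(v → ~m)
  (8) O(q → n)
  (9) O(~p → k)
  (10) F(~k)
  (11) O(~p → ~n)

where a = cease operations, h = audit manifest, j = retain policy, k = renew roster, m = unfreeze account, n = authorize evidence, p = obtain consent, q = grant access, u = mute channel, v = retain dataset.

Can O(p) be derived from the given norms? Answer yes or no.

F(~m) at premise 2 means O(m).
Premise 7 is O(v → ~m); contrapositively O(m → ~v). Since O(m) holds, K gives O(~v).
Premise 3, O(~u → v), contraposes to O(~v → u); with O(~v) we get O(u).
Applying K to premise 4 (O(u → q)) and O(u) yields O(q).
From O(q) and premise 8, O(q → n), we obtain O(n).
Premise 11 is O(~p → ~n); contrapositively O(n → p). Since O(n) holds, K gives O(p).
Premises 1, 5, 6, 9, 10 do not contribute to this derivation.
So O(p) follows.

Yes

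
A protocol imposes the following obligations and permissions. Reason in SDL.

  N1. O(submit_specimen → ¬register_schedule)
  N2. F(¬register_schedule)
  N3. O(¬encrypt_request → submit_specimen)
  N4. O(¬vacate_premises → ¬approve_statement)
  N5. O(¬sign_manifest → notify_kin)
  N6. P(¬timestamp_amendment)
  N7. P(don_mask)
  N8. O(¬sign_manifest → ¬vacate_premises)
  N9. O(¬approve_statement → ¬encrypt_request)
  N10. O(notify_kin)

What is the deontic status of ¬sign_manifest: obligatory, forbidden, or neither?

Premise 2 is F(¬register_schedule), i.e. O(register_schedule).
Premise 1, O(submit_specimen → ¬register_schedule), contraposes to O(register_schedule → ¬submit_specimen); with O(register_schedule) we get O(¬submit_specimen).
Premise 3 is O(¬encrypt_request → submit_specimen); contrapositively O(¬submit_specimen → encrypt_request). Since O(¬submit_specimen) holds, K gives O(encrypt_request).
Premise 9 is O(¬approve_statement → ¬encrypt_request); contrapositively O(encrypt_request → approve_statement). Since O(encrypt_request) holds, K gives O(approve_statement).
Premise 4, O(¬vacate_premises → ¬approve_statement), contraposes to O(approve_statement → vacate_premises); with O(approve_statement) we get O(vacate_premises).
Premise 8, O(¬sign_manifest → ¬vacate_premises), contraposes to O(vacate_premises → sign_manifest); with O(vacate_premises) we get O(sign_manifest).
Premises 5, 6, 7, 10 do not contribute to this derivation.
Thus O(sign_manifest), which is F(¬sign_manifest): ¬sign_manifest is forbidden.

Forbidden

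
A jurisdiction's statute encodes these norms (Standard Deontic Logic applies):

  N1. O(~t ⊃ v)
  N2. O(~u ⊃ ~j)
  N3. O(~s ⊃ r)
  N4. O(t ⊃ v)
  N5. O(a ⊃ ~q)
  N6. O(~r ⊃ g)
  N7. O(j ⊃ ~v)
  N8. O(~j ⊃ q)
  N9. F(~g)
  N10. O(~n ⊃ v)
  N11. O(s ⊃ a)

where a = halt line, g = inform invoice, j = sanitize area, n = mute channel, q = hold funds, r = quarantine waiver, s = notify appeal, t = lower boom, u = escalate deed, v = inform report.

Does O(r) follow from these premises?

Premises 4 and 1 are O(t ⊃ v) and O(~t ⊃ v); every ideal world satisfies t or ~t, so in either case v holds — hence O(v).
The contrapositive of premise 7 (O(j ⊃ ~v)) is O(v ⊃ ~j), and O(v) is already established, so O(~j).
Applying K to premise 8 (O(~j ⊃ q)) and O(~j) yields O(q).
Premise 5 is O(a ⊃ ~q); contrapositively O(q ⊃ ~a). Since O(q) holds, K gives O(~a).
The contrapositive of premise 11 (O(s ⊃ a)) is O(~a ⊃ ~s), and O(~a) is already established, so O(~s).
With premise 3, O(~s ⊃ r), the K-axiom yields O(r).
Premises 2, 6, 9, 10 do not contribute to this derivation.
So O(r) follows.

Yes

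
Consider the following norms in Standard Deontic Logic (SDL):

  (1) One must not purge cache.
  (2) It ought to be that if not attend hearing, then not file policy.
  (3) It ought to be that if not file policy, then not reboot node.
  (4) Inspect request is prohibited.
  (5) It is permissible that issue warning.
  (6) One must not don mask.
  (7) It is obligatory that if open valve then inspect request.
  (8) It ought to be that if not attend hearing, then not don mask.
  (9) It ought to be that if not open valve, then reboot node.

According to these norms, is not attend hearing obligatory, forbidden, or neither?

Premise 4, F(inspect_request), is equivalent to O(¬inspect_request).
The contrapositive of premise 7 (O(open_valve → inspect_request)) is O(¬inspect_request → ¬open_valve), and O(¬inspect_request) is already established, so O(¬open_valve).
With premise 9, O(¬open_valve → reboot_node), the K-axiom yields O(reboot_node).
The contrapositive of premise 3 (O(¬file_policy → ¬reboot_node)) is O(reboot_node → file_policy), and O(reboot_node) is already established, so O(file_policy).
Premise 2, O(¬attend_hearing → ¬file_policy), contraposes to O(file_policy → attend_hearing); with O(file_policy) we get O(attend_hearing).
Premises 1, 5, 6, 8 do not contribute to this derivation.
Thus O(attend_hearing), which is F(¬attend_hearing): ¬attend_hearing is forbidden.

Forbidden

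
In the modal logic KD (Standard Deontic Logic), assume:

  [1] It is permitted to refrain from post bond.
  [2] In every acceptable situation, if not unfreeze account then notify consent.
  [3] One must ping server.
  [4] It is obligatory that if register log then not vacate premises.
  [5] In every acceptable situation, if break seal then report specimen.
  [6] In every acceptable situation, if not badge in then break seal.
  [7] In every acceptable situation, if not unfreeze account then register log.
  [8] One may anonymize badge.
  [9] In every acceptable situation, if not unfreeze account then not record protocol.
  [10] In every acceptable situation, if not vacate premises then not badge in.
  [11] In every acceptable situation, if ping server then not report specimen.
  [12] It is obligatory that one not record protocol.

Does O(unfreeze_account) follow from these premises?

Premise 3 states O(ping_server) outright.
Premise 11 is O(ping_server → ¬report_specimen); since O(ping_server), deontic closure gives O(¬report_specimen).
Premise 5 is O(break_seal → report_specimen); contrapositively O(¬report_specimen → ¬break_seal). Since O(¬report_specimen) holds, K gives O(¬break_seal).
The contrapositive of premise 6 (O(¬badge_in → break_seal)) is O(¬break_seal → badge_in), and O(¬break_seal) is already established, so O(badge_in).
Premise 10 is O(¬vacate_premises → ¬badge_in); contrapositively O(badge_in → vacate_premises). Since O(badge_in) holds, K gives O(vacate_premises).
The contrapositive of premise 4 (O(register_log → ¬vacate_premises)) is O(vacate_premises → ¬register_log), and O(vacate_premises) is already established, so O(¬register_log).
The contrapositive of premise 7 (O(¬unfreeze_account → register_log)) is O(¬register_log → unfreeze_account), and O(¬register_log) is already established, so O(unfreeze_account).
Premises 1, 2, 8, 9, 12 do not contribute to this derivation.
So O(unfreeze_account) follows.

Yes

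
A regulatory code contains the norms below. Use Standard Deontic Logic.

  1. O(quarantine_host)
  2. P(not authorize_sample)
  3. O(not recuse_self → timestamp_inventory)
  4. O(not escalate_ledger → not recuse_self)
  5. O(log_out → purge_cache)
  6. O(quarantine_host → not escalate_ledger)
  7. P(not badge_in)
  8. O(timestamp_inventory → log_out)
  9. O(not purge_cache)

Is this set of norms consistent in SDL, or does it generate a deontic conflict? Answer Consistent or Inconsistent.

Inconsistent

From premise 9 we have O(not purge_cache).
The contrapositive of premise 5 (O(log_out → purge_cache)) is O(not purge_cache → not log_out), and O(not purge_cache) is already established, so O(not log_out).
The contrapositive of premise 8 (O(timestamp_inventory → log_out)) is O(not log_out → not timestamp_inventory), and O(not log_out) is already established, so O(not timestamp_inventory).
Premise 3, O(not recuse_self → timestamp_inventory), contraposes to O(not timestamp_inventory → recuse_self); with O(not timestamp_inventory) we get O(recuse_self).
Premise 4, O(not escalate_ledger → not recuse_self), contraposes to O(recuse_self → escalate_ledger); with O(recuse_self) we get O(escalate_ledger).
The contrapositive of premise 6 (O(quarantine_host → not escalate_ledger)) is O(escalate_ledger → not quarantine_host), and O(escalate_ledger) is already established, so O(not quarantine_host).
However, premise 1 gives O(quarantine_host).
We now have both O(not quarantine_host) and O(quarantine_host) — quarantine_host is simultaneously obligatory and forbidden, violating the D-axiom.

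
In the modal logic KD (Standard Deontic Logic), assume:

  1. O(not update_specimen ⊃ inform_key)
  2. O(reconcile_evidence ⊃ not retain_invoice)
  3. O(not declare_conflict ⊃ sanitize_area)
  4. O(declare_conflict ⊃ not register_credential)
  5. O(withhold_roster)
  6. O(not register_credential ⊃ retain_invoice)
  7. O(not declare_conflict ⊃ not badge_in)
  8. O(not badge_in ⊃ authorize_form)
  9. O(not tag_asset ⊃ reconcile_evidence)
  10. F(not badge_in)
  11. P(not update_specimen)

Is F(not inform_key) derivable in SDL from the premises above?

Premise 1 is O(not update_specimen ⊃ inform_key), but O(not update_specimen) is not derivable from the premises (the permission P(not update_specimen) asserts only not O(update_specimen), not O(not update_specimen)), so it does not yield O(inform_key).
No other premise forces O(inform_key). An ideal world satisfying every premise can still have not inform_key true, so F(not inform_key) is not derivable.

No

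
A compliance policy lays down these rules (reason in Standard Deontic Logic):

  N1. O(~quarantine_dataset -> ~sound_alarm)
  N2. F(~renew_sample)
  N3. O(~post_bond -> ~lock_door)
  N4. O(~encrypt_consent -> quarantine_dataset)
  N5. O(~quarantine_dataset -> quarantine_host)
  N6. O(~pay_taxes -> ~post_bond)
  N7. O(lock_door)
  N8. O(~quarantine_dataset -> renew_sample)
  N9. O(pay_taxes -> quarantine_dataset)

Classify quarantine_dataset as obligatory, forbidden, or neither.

Obligatory

Premise 7 gives O(lock_door).
The contrapositive of premise 3 (O(~post_bond -> ~lock_door)) is O(lock_door -> post_bond), and O(lock_door) is already established, so O(post_bond).
Premise 6, O(~pay_taxes -> ~post_bond), contraposes to O(post_bond -> pay_taxes); with O(post_bond) we get O(pay_taxes).
From O(pay_taxes) and premise 9, O(pay_taxes -> quarantine_dataset), we obtain O(quarantine_dataset).
Premises 1, 2, 4, 5, 8 do not contribute to this derivation.
Hence quarantine_dataset is obligatory.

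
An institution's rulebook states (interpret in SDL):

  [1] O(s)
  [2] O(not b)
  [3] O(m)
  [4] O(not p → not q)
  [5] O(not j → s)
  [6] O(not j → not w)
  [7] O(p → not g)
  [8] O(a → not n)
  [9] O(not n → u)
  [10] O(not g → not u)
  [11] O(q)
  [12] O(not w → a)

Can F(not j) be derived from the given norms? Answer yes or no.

Yes

From premise 11 we have O(q).
Premise 4 is O(not p → not q); contrapositively O(q → p). Since O(q) holds, K gives O(p).
From O(p) and premise 7, O(p → not g), we obtain O(not g).
From O(not g) and premise 10, O(not g → not u), we obtain O(not u).
The contrapositive of premise 9 (O(not n → u)) is O(not u → n), and O(not u) is already established, so O(n).
The contrapositive of premise 8 (O(a → not n)) is O(n → not a), and O(n) is already established, so O(not a).
The contrapositive of premise 12 (O(not w → a)) is O(not a → w), and O(not a) is already established, so O(w).
The contrapositive of premise 6 (O(not j → not w)) is O(w → j), and O(w) is already established, so O(j).
Premises 1, 2, 3, 5 do not contribute to this derivation.
So O(j) holds, i.e. F(not j). The claim follows.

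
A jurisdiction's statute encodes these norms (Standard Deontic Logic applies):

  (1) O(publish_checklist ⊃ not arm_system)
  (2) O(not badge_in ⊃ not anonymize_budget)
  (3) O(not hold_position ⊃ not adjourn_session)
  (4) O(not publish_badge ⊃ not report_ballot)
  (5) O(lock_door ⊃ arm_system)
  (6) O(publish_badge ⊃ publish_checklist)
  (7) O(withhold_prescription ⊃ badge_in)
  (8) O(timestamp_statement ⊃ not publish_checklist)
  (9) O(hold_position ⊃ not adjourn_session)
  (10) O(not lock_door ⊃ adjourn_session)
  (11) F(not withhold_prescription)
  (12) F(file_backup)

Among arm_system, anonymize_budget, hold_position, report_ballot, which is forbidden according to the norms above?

Premises 3 and 9 cover both cases: O(not hold_position ⊃ not adjourn_session) and O(hold_position ⊃ not adjourn_session). Since not hold_position ∨ hold_position is a tautology, O(not adjourn_session) follows.
The contrapositive of premise 10 (O(not lock_door ⊃ adjourn_session)) is O(not adjourn_session ⊃ lock_door), and O(not adjourn_session) is already established, so O(lock_door).
Premise 5 is O(lock_door ⊃ arm_system); since O(lock_door), deontic closure gives O(arm_system).
Premise 1 is O(publish_checklist ⊃ not arm_system); contrapositively O(arm_system ⊃ not publish_checklist). Since O(arm_system) holds, K gives O(not publish_checklist).
The contrapositive of premise 6 (O(publish_badge ⊃ publish_checklist)) is O(not publish_checklist ⊃ not publish_badge), and O(not publish_checklist) is already established, so O(not publish_badge).
From O(not publish_badge) and premise 4, O(not publish_badge ⊃ not report_ballot), we obtain O(not report_ballot).
So O(not report_ballot) holds, i.e. report_ballot is forbidden. None of the other listed options is forbidden under the premises.

report_ballot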